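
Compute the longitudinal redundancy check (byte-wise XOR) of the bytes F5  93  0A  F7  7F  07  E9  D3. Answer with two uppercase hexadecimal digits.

XOR the bytes together:
  start with 0xF5
  0xF5 ⊕ 0x93 = 0x66
  0x66 ⊕ 0x0A = 0x6C
  0x6C ⊕ 0xF7 = 0x9B
  0x9B ⊕ 0x7F = 0xE4
  0xE4 ⊕ 0x07 = 0xE3
  0xE3 ⊕ 0xE9 = 0x0A
  0x0A ⊕ 0xD3 = 0xD9

D9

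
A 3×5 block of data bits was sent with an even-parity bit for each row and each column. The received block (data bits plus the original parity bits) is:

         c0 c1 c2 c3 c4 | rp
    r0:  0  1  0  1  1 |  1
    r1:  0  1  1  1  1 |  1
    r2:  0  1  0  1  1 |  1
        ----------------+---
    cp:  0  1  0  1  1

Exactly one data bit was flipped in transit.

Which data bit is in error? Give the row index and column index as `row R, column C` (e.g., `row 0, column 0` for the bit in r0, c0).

row 1, column 2

Recompute each row's even parity and compare to rp:
  r0: data parity 1, sent rp 1 → ok
  r1: data parity 0, sent rp 1 → mismatch
  r2: data parity 1, sent rp 1 → ok
Recompute each column's even parity and compare to cp:
  c0: data parity 0, sent cp 0 → ok
  c1: data parity 1, sent cp 1 → ok
  c2: data parity 1, sent cp 0 → mismatch
  c3: data parity 1, sent cp 1 → ok
  c4: data parity 1, sent cp 1 → ok
Exactly one row (r1) and one column (c2) fail → the flipped bit is at their intersection.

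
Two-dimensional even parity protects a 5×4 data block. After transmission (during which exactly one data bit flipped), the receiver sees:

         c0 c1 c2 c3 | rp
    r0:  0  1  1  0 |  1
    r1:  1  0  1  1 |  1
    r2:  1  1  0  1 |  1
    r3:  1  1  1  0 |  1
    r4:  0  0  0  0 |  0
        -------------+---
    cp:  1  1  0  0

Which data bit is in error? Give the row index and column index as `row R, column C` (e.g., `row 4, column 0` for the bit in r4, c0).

row 0, column 2

Recompute each row's even parity and compare to rp:
  r0: data parity 0, sent rp 1 → mismatch
  r1: data parity 1, sent rp 1 → ok
  r2: data parity 1, sent rp 1 → ok
  r3: data parity 1, sent rp 1 → ok
  r4: data parity 0, sent rp 0 → ok
Recompute each column's even parity and compare to cp:
  c0: data parity 1, sent cp 1 → ok
  c1: data parity 1, sent cp 1 → ok
  c2: data parity 1, sent cp 0 → mismatch
  c3: data parity 0, sent cp 0 → ok
Exactly one row (r0) and one column (c2) fail → the flipped bit is at their intersection.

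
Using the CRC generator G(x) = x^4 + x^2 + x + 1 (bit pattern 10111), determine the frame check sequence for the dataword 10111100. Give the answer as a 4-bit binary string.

1011

Append 4 zeros: 101111000000. Divide by 10111 (XOR where the leading bit is 1):
  pos 0: 10111 XOR 10111 = 00000
  pos 5: 10000 XOR 10111 = 00111
  pos 7: 11100 XOR 10111 = 01011
Remainder (last 4 bits) = 1011. This is the CRC / FCS.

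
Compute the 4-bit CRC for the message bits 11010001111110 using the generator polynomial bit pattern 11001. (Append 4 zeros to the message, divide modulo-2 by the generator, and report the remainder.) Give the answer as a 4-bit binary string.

Append 4 zeros: 110100011111100000. Divide by 11001 (XOR where the leading bit is 1):
  pos 0: 11010 XOR 11001 = 00011
  pos 3: 11001 XOR 11001 = 00000
  pos 8: 11111 XOR 11001 = 00110
  pos 10: 11000 XOR 11001 = 00001
Remainder (last 4 bits) = 1000. This is the CRC / FCS.

1000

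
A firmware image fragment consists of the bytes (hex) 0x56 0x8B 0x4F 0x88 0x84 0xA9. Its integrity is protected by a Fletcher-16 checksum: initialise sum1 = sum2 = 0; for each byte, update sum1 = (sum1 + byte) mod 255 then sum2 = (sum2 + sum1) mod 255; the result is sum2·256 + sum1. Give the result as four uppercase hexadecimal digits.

49E7

Running sums (mod 255):
  after byte 0 (0x56): sum1=86, sum2=86
  after byte 1 (0x8B): sum1=225, sum2=56
  after byte 2 (0x4F): sum1=49, sum2=105
  after byte 3 (0x88): sum1=185, sum2=35
  after byte 4 (0x84): sum1=62, sum2=97
  after byte 5 (0xA9): sum1=231, sum2=73
Checksum = sum2·256 + sum1 = 73·256 + 231 = 18919 = 0x49E7.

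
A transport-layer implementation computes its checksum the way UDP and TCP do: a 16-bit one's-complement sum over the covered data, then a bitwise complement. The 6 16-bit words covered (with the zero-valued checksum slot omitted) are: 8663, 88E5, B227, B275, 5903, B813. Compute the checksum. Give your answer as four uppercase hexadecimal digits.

One's-complement addition (fold any carry out of bit 15 back into bit 0):
  0x8663 + 0x88E5 = 0x10F48 → wrap carry → 0x0F49
  0x0F49 + 0xB227 = 0x0C170
  0xC170 + 0xB275 = 0x173E5 → wrap carry → 0x73E6
  0x73E6 + 0x5903 = 0x0CCE9
  0xCCE9 + 0xB813 = 0x184FC → wrap carry → 0x84FD
One's-complement sum = 0x84FD.
Checksum = ~0x84FD & 0xFFFF = 0x7B02.

7B02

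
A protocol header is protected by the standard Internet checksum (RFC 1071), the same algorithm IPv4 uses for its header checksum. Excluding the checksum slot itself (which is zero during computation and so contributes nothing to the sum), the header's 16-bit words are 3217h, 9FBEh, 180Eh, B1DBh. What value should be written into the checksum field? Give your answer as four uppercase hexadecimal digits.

6440

One's-complement addition (fold any carry out of bit 15 back into bit 0):
  0x3217 + 0x9FBE = 0x0D1D5
  0xD1D5 + 0x180E = 0x0E9E3
  0xE9E3 + 0xB1DB = 0x19BBE → wrap carry → 0x9BBF
One's-complement sum = 0x9BBF.
Checksum = ~0x9BBF & 0xFFFF = 0x6440.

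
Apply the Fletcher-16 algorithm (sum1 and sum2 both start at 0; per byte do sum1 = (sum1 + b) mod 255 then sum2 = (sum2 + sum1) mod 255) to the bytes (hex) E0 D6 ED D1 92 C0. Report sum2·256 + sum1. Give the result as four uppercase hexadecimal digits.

8ACA

Running sums (mod 255):
  after byte 0 (E0): sum1=224, sum2=224
  after byte 1 (D6): sum1=183, sum2=152
  after byte 2 (ED): sum1=165, sum2=62
  after byte 3 (D1): sum1=119, sum2=181
  after byte 4 (92): sum1=10, sum2=191
  after byte 5 (C0): sum1=202, sum2=138
Checksum = sum2·256 + sum1 = 138·256 + 202 = 35530 = 0x8ACA.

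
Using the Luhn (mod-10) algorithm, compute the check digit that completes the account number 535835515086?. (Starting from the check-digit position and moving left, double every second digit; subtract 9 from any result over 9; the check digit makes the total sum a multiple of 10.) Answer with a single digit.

0

Partial digits right→left: 6 8 0 5 1 5 5 3 8 5 3 5
Double every second digit counting from the check-digit position (so the 1st, 3rd, 5th, ... of the partial from the right).
  doubled (with −9 where >9): 3 0 2 1 7 6 → sum 19
  kept as-is: 8 5 5 3 5 5 → sum 31
Total = 19 + 31 = 50.
Check digit = (10 − (50 mod 10)) mod 10 = 0.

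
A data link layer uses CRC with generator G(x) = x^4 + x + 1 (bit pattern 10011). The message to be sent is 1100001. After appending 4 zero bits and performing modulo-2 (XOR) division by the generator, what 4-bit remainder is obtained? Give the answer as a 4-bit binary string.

Append 4 zeros: 11000010000. Divide by 10011 (XOR where the leading bit is 1):
  pos 0: 11000 XOR 10011 = 01011
  pos 1: 10110 XOR 10011 = 00101
  pos 3: 10110 XOR 10011 = 00101
  pos 5: 10100 XOR 10011 = 00111
Remainder (last 4 bits) = 1110. This is the CRC / FCS.

1110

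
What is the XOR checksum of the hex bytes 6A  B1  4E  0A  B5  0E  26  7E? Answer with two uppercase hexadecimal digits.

XOR the bytes together:
  start with 0x6A
  0x6A ⊕ 0xB1 = 0xDB
  0xDB ⊕ 0x4E = 0x95
  0x95 ⊕ 0x0A = 0x9F
  0x9F ⊕ 0xB5 = 0x2A
  0x2A ⊕ 0x0E = 0x24
  0x24 ⊕ 0x26 = 0x02
  0x02 ⊕ 0x7E = 0x7C

7C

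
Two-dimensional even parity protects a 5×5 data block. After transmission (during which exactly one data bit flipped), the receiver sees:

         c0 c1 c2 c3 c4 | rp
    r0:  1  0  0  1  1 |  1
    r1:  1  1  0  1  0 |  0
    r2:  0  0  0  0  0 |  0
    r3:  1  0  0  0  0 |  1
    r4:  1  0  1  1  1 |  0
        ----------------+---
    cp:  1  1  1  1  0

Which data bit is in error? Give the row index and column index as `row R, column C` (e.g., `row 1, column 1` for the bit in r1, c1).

row 1, column 0

Recompute each row's even parity and compare to rp:
  r0: data parity 1, sent rp 1 → ok
  r1: data parity 1, sent rp 0 → mismatch
  r2: data parity 0, sent rp 0 → ok
  r3: data parity 1, sent rp 1 → ok
  r4: data parity 0, sent rp 0 → ok
Recompute each column's even parity and compare to cp:
  c0: data parity 0, sent cp 1 → mismatch
  c1: data parity 1, sent cp 1 → ok
  c2: data parity 1, sent cp 1 → ok
  c3: data parity 1, sent cp 1 → ok
  c4: data parity 0, sent cp 0 → ok
Exactly one row (r1) and one column (c0) fail → the flipped bit is at their intersection.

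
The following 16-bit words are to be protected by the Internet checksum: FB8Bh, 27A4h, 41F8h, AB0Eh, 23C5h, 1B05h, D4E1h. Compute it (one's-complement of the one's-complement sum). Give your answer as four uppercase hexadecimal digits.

One's-complement addition (fold any carry out of bit 15 back into bit 0):
  0xFB8B + 0x27A4 = 0x1232F → wrap carry → 0x2330
  0x2330 + 0x41F8 = 0x06528
  0x6528 + 0xAB0E = 0x11036 → wrap carry → 0x1037
  0x1037 + 0x23C5 = 0x033FC
  0x33FC + 0x1B05 = 0x04F01
  0x4F01 + 0xD4E1 = 0x123E2 → wrap carry → 0x23E3
One's-complement sum = 0x23E3.
Checksum = ~0x23E3 & 0xFFFF = 0xDC1C.

DC1C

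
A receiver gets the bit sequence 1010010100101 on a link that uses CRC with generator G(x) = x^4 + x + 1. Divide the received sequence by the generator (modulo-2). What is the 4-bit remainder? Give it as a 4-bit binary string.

Modulo-2 division of 1010010100101 by 10011:
  pos 0: 10100 XOR 10011 = 00111
  pos 2: 11110 XOR 10011 = 01101
  pos 3: 11011 XOR 10011 = 01000
  pos 4: 10000 XOR 10011 = 00011
  pos 7: 11010 XOR 10011 = 01001
  pos 8: 10011 XOR 10011 = 00000
Remainder = 0000 (zero — the frame passes the CRC check).

0000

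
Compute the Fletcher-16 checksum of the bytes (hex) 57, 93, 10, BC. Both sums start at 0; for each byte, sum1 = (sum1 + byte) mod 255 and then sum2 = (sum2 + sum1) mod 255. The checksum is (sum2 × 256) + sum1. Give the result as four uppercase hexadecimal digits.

F4B7

Running sums (mod 255):
  after byte 0 (57): sum1=87, sum2=87
  after byte 1 (93): sum1=234, sum2=66
  after byte 2 (10): sum1=250, sum2=61
  after byte 3 (BC): sum1=183, sum2=244
Checksum = sum2·256 + sum1 = 244·256 + 183 = 62647 = 0xF4B7.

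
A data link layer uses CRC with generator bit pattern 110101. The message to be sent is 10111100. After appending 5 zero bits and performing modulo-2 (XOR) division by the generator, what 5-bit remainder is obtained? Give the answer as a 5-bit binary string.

Append 5 zeros: 1011110000000. Divide by 110101 (XOR where the leading bit is 1):
  pos 0: 101111 XOR 110101 = 011010
  pos 1: 110100 XOR 110101 = 000001
  pos 6: 100000 XOR 110101 = 010101
  pos 7: 101010 XOR 110101 = 011111
Remainder (last 5 bits) = 11111. This is the CRC / FCS.

11111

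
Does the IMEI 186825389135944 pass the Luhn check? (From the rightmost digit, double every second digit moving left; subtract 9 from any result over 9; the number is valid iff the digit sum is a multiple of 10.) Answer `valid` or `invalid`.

valid

From the right, keep odd positions and double even positions (subtract 9 from any doubled value over 9):
  doubled (positions 2,4,...): 8 1 2 7 1 7 7 → sum 33
  kept (positions 1,3,...): 4 9 3 9 3 2 6 1 → sum 37
Total = 70.
70 mod 10 = 0, so the number is valid.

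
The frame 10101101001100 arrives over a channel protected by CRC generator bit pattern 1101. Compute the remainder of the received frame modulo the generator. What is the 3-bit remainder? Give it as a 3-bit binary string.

000

Modulo-2 division of 10101101001100 by 1101:
  pos 0: 1010 XOR 1101 = 0111
  pos 1: 1111 XOR 1101 = 0010
  pos 3: 1010 XOR 1101 = 0111
  pos 4: 1111 XOR 1101 = 0010
  pos 6: 1000 XOR 1101 = 0101
  pos 7: 1011 XOR 1101 = 0110
  pos 8: 1101 XOR 1101 = 0000
Remainder = 000 (zero — the frame passes the CRC check).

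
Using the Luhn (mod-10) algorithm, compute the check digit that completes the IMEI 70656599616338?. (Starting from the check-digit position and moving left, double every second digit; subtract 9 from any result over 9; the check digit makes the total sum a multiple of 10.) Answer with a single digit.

Partial digits right→left: 8 3 3 6 1 6 9 9 5 6 5 6 0 7
Double every second digit counting from the check-digit position (so the 1st, 3rd, 5th, ... of the partial from the right).
  doubled (with −9 where >9): 7 6 2 9 1 1 0 → sum 26
  kept as-is: 3 6 6 9 6 6 7 → sum 43
Total = 26 + 43 = 69.
Check digit = (10 − (69 mod 10)) mod 10 = 1.

1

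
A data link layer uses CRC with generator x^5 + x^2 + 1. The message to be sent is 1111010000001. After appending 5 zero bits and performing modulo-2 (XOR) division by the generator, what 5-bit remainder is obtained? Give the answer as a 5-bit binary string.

Append 5 zeros: 111101000000100000. Divide by 100101 (XOR where the leading bit is 1):
  pos 0: 111101 XOR 100101 = 011000
  pos 1: 110000 XOR 100101 = 010101
  pos 2: 101010 XOR 100101 = 001111
  pos 4: 111100 XOR 100101 = 011001
  pos 5: 110010 XOR 100101 = 010111
  pos 6: 101110 XOR 100101 = 001011
  pos 8: 101110 XOR 100101 = 001011
  pos 10: 101100 XOR 100101 = 001001
  pos 12: 100100 XOR 100101 = 000001
Remainder (last 5 bits) = 00001. This is the CRC / FCS.

00001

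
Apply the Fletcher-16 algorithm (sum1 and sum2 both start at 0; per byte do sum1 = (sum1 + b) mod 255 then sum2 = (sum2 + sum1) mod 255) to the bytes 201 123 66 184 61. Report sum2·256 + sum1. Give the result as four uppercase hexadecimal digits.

547D

Running sums (mod 255):
  after byte 0 (201): sum1=201, sum2=201
  after byte 1 (123): sum1=69, sum2=15
  after byte 2 (66): sum1=135, sum2=150
  after byte 3 (184): sum1=64, sum2=214
  after byte 4 (61): sum1=125, sum2=84
Checksum = sum2·256 + sum1 = 84·256 + 125 = 21629 = 0x547D.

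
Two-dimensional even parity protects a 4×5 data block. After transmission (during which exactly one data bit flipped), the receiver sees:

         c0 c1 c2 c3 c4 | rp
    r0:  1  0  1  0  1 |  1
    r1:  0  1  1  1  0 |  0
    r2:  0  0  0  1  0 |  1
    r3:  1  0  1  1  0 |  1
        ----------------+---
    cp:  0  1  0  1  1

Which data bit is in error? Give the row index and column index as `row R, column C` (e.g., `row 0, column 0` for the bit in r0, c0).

row 1, column 2

Recompute each row's even parity and compare to rp:
  r0: data parity 1, sent rp 1 → ok
  r1: data parity 1, sent rp 0 → mismatch
  r2: data parity 1, sent rp 1 → ok
  r3: data parity 1, sent rp 1 → ok
Recompute each column's even parity and compare to cp:
  c0: data parity 0, sent cp 0 → ok
  c1: data parity 1, sent cp 1 → ok
  c2: data parity 1, sent cp 0 → mismatch
  c3: data parity 1, sent cp 1 → ok
  c4: data parity 1, sent cp 1 → ok
Exactly one row (r1) and one column (c2) fail → the flipped bit is at their intersection.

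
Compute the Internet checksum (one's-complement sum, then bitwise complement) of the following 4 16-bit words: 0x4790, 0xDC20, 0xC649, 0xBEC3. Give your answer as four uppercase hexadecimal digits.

5741

One's-complement addition (fold any carry out of bit 15 back into bit 0):
  0x4790 + 0xDC20 = 0x123B0 → wrap carry → 0x23B1
  0x23B1 + 0xC649 = 0x0E9FA
  0xE9FA + 0xBEC3 = 0x1A8BD → wrap carry → 0xA8BE
One's-complement sum = 0xA8BE.
Checksum = ~0xA8BE & 0xFFFF = 0x5741.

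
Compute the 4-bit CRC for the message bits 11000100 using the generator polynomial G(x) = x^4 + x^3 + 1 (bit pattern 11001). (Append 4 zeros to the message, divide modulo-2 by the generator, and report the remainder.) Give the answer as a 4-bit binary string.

1000

Append 4 zeros: 110001000000. Divide by 11001 (XOR where the leading bit is 1):
  pos 0: 11000 XOR 11001 = 00001
  pos 4: 11000 XOR 11001 = 00001
Remainder (last 4 bits) = 1000. This is the CRC / FCS.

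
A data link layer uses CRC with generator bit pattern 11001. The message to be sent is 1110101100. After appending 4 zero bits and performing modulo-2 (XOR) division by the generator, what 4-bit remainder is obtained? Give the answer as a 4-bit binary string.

Append 4 zeros: 11101011000000. Divide by 11001 (XOR where the leading bit is 1):
  pos 0: 11101 XOR 11001 = 00100
  pos 2: 10001 XOR 11001 = 01000
  pos 3: 10001 XOR 11001 = 01000
  pos 4: 10000 XOR 11001 = 01001
  pos 5: 10010 XOR 11001 = 01011
  pos 6: 10110 XOR 11001 = 01111
  pos 7: 11110 XOR 11001 = 00111
  pos 9: 11100 XOR 11001 = 00101
Remainder (last 4 bits) = 0101. This is the CRC / FCS.

0101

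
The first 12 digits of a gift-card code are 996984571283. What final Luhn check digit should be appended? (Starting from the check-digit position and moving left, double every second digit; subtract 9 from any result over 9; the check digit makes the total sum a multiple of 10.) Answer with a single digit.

2

Partial digits right→left: 3 8 2 1 7 5 4 8 9 6 9 9
Double every second digit counting from the check-digit position (so the 1st, 3rd, 5th, ... of the partial from the right).
  doubled (with −9 where >9): 6 4 5 8 9 9 → sum 41
  kept as-is: 8 1 5 8 6 9 → sum 37
Total = 41 + 37 = 78.
Check digit = (10 − (78 mod 10)) mod 10 = 2.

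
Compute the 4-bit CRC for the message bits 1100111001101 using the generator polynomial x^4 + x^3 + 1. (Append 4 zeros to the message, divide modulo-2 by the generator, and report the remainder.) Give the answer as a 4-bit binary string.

0110

Append 4 zeros: 11001110011010000. Divide by 11001 (XOR where the leading bit is 1):
  pos 0: 11001 XOR 11001 = 00000
  pos 5: 11001 XOR 11001 = 00000
  pos 10: 10100 XOR 11001 = 01101
  pos 11: 11010 XOR 11001 = 00011
Remainder (last 4 bits) = 0110. This is the CRC / FCS.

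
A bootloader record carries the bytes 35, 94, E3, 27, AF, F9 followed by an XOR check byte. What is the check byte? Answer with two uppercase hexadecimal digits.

XOR the bytes together:
  start with 0x35
  0x35 ⊕ 0x94 = 0xA1
  0xA1 ⊕ 0xE3 = 0x42
  0x42 ⊕ 0x27 = 0x65
  0x65 ⊕ 0xAF = 0xCA
  0xCA ⊕ 0xF9 = 0x33

33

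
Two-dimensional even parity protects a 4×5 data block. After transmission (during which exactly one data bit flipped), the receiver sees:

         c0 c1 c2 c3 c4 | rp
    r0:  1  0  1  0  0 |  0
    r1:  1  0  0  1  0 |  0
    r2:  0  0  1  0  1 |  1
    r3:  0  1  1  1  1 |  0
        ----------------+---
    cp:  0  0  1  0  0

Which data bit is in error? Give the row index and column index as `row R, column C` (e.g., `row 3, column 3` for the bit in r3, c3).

Recompute each row's even parity and compare to rp:
  r0: data parity 0, sent rp 0 → ok
  r1: data parity 0, sent rp 0 → ok
  r2: data parity 0, sent rp 1 → mismatch
  r3: data parity 0, sent rp 0 → ok
Recompute each column's even parity and compare to cp:
  c0: data parity 0, sent cp 0 → ok
  c1: data parity 1, sent cp 0 → mismatch
  c2: data parity 1, sent cp 1 → ok
  c3: data parity 0, sent cp 0 → ok
  c4: data parity 0, sent cp 0 → ok
Exactly one row (r2) and one column (c1) fail → the flipped bit is at their intersection.

row 2, column 1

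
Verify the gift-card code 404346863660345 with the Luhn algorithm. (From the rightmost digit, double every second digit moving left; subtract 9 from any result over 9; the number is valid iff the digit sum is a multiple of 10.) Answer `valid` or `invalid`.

From the right, keep odd positions and double even positions (subtract 9 from any doubled value over 9):
  doubled (positions 2,4,...): 8 0 3 3 3 6 0 → sum 23
  kept (positions 1,3,...): 5 3 6 3 8 4 4 4 → sum 37
Total = 60.
60 mod 10 = 0, so the number is valid.

valid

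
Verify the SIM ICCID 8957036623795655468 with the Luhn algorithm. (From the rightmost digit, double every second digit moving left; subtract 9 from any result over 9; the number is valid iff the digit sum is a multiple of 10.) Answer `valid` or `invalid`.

invalid

From the right, keep odd positions and double even positions (subtract 9 from any doubled value over 9):
  doubled (positions 2,4,...): 3 1 3 9 6 3 6 5 9 → sum 45
  kept (positions 1,3,...): 8 4 5 5 7 2 6 0 5 8 → sum 50
Total = 95.
95 mod 10 = 5, so the number is invalid.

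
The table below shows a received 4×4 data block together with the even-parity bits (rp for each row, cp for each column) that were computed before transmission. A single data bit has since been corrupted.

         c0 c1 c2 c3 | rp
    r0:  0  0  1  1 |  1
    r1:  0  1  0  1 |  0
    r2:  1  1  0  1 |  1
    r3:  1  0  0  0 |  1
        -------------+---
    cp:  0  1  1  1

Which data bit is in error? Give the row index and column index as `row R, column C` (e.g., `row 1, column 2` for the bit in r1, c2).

row 0, column 1

Recompute each row's even parity and compare to rp:
  r0: data parity 0, sent rp 1 → mismatch
  r1: data parity 0, sent rp 0 → ok
  r2: data parity 1, sent rp 1 → ok
  r3: data parity 1, sent rp 1 → ok
Recompute each column's even parity and compare to cp:
  c0: data parity 0, sent cp 0 → ok
  c1: data parity 0, sent cp 1 → mismatch
  c2: data parity 1, sent cp 1 → ok
  c3: data parity 1, sent cp 1 → ok
Exactly one row (r0) and one column (c1) fail → the flipped bit is at their intersection.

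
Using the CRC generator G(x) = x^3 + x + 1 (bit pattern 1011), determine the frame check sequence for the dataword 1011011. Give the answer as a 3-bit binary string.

101

Append 3 zeros: 1011011000. Divide by 1011 (XOR where the leading bit is 1):
  pos 0: 1011 XOR 1011 = 0000
  pos 5: 1100 XOR 1011 = 0111
  pos 6: 1110 XOR 1011 = 0101
Remainder (last 3 bits) = 101. This is the CRC / FCS.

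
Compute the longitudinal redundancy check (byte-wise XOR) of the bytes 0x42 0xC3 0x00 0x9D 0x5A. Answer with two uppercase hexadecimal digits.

XOR the bytes together:
  start with 0x42
  0x42 ⊕ 0xC3 = 0x81
  0x81 ⊕ 0x00 = 0x81
  0x81 ⊕ 0x9D = 0x1C
  0x1C ⊕ 0x5A = 0x46

46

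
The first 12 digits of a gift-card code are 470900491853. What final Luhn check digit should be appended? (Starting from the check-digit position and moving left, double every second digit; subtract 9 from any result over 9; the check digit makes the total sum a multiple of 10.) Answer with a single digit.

0

Partial digits right→left: 3 5 8 1 9 4 0 0 9 0 7 4
Double every second digit counting from the check-digit position (so the 1st, 3rd, 5th, ... of the partial from the right).
  doubled (with −9 where >9): 6 7 9 0 9 5 → sum 36
  kept as-is: 5 1 4 0 0 4 → sum 14
Total = 36 + 14 = 50.
Check digit = (10 − (50 mod 10)) mod 10 = 0.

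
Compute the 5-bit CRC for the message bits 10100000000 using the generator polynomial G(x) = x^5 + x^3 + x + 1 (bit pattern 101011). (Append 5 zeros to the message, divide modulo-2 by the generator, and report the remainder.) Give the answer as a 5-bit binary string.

11110

Append 5 zeros: 1010000000000000. Divide by 101011 (XOR where the leading bit is 1):
  pos 0: 101000 XOR 101011 = 000011
  pos 4: 110000 XOR 101011 = 011011
  pos 5: 110110 XOR 101011 = 011101
  pos 6: 111010 XOR 101011 = 010001
  pos 7: 100010 XOR 101011 = 001001
  pos 9: 100100 XOR 101011 = 001111
Remainder (last 5 bits) = 11110. This is the CRC / FCS.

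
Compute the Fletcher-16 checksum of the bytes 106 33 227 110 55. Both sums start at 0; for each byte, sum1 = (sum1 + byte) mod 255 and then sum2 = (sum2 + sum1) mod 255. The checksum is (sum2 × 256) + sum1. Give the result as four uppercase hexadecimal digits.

5815

Running sums (mod 255):
  after byte 0 (106): sum1=106, sum2=106
  after byte 1 (33): sum1=139, sum2=245
  after byte 2 (227): sum1=111, sum2=101
  after byte 3 (110): sum1=221, sum2=67
  after byte 4 (55): sum1=21, sum2=88
Checksum = sum2·256 + sum1 = 88·256 + 21 = 22549 = 0x5815.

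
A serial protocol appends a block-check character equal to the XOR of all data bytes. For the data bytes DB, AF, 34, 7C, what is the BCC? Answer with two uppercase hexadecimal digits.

3C

XOR the bytes together:
  start with 0xDB
  0xDB ⊕ 0xAF = 0x74
  0x74 ⊕ 0x34 = 0x40
  0x40 ⊕ 0x7C = 0x3C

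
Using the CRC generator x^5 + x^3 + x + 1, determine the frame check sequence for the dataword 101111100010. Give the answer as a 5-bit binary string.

11010

Append 5 zeros: 10111110001000000. Divide by 101011 (XOR where the leading bit is 1):
  pos 0: 101111 XOR 101011 = 000100
  pos 3: 100100 XOR 101011 = 001111
  pos 5: 111101 XOR 101011 = 010110
  pos 6: 101100 XOR 101011 = 000111
  pos 9: 111000 XOR 101011 = 010011
  pos 10: 100110 XOR 101011 = 001101
Remainder (last 5 bits) = 11010. This is the CRC / FCS.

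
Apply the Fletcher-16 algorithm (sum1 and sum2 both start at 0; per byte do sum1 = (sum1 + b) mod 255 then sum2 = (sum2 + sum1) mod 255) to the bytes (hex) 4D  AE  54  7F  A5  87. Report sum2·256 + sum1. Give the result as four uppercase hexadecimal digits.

Running sums (mod 255):
  after byte 0 (4D): sum1=77, sum2=77
  after byte 1 (AE): sum1=251, sum2=73
  after byte 2 (54): sum1=80, sum2=153
  after byte 3 (7F): sum1=207, sum2=105
  after byte 4 (A5): sum1=117, sum2=222
  after byte 5 (87): sum1=252, sum2=219
Checksum = sum2·256 + sum1 = 219·256 + 252 = 56316 = 0xDBFC.

DBFC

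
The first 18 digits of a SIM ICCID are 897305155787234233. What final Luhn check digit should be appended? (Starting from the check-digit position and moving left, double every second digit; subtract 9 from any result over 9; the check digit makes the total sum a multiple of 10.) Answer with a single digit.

9

Partial digits right→left: 3 3 2 4 3 2 7 8 7 5 5 1 5 0 3 7 9 8
Double every second digit counting from the check-digit position (so the 1st, 3rd, 5th, ... of the partial from the right).
  doubled (with −9 where >9): 6 4 6 5 5 1 1 6 9 → sum 43
  kept as-is: 3 4 2 8 5 1 0 7 8 → sum 38
Total = 43 + 38 = 81.
Check digit = (10 − (81 mod 10)) mod 10 = 9.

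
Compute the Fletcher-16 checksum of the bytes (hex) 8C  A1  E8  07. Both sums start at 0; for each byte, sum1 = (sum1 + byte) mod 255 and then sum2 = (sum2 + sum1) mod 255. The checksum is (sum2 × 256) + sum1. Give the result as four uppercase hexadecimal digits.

Running sums (mod 255):
  after byte 0 (8C): sum1=140, sum2=140
  after byte 1 (A1): sum1=46, sum2=186
  after byte 2 (E8): sum1=23, sum2=209
  after byte 3 (07): sum1=30, sum2=239
Checksum = sum2·256 + sum1 = 239·256 + 30 = 61214 = 0xEF1E.

EF1E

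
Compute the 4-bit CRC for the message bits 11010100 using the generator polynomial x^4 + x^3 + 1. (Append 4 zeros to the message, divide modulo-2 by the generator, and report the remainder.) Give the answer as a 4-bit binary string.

Append 4 zeros: 110101000000. Divide by 11001 (XOR where the leading bit is 1):
  pos 0: 11010 XOR 11001 = 00011
  pos 3: 11100 XOR 11001 = 00101
  pos 5: 10100 XOR 11001 = 01101
  pos 6: 11010 XOR 11001 = 00011
Remainder (last 4 bits) = 0110. This is the CRC / FCS.

0110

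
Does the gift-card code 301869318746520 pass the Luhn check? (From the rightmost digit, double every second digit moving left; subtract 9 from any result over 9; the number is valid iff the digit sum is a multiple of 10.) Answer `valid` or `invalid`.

valid

From the right, keep odd positions and double even positions (subtract 9 from any doubled value over 9):
  doubled (positions 2,4,...): 4 3 5 2 9 7 0 → sum 30
  kept (positions 1,3,...): 0 5 4 8 3 6 1 3 → sum 30
Total = 60.
60 mod 10 = 0, so the number is valid.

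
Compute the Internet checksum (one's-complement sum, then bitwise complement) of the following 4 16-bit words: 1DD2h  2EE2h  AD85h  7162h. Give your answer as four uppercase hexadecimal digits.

One's-complement addition (fold any carry out of bit 15 back into bit 0):
  0x1DD2 + 0x2EE2 = 0x04CB4
  0x4CB4 + 0xAD85 = 0x0FA39
  0xFA39 + 0x7162 = 0x16B9B → wrap carry → 0x6B9C
One's-complement sum = 0x6B9C.
Checksum = ~0x6B9C & 0xFFFF = 0x9463.

9463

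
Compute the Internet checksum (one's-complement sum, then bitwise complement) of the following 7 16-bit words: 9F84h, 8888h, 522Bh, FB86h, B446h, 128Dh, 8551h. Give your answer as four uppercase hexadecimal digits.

One's-complement addition (fold any carry out of bit 15 back into bit 0):
  0x9F84 + 0x8888 = 0x1280C → wrap carry → 0x280D
  0x280D + 0x522B = 0x07A38
  0x7A38 + 0xFB86 = 0x175BE → wrap carry → 0x75BF
  0x75BF + 0xB446 = 0x12A05 → wrap carry → 0x2A06
  0x2A06 + 0x128D = 0x03C93
  0x3C93 + 0x8551 = 0x0C1E4
One's-complement sum = 0xC1E4.
Checksum = ~0xC1E4 & 0xFFFF = 0x3E1B.

3E1B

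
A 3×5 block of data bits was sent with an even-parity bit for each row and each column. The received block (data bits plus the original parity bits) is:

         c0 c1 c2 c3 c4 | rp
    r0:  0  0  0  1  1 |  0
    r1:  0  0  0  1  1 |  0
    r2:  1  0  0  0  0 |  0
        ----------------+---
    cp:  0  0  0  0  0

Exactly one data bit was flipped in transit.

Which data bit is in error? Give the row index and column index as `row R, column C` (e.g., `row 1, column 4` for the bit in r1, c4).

row 2, column 0

Recompute each row's even parity and compare to rp:
  r0: data parity 0, sent rp 0 → ok
  r1: data parity 0, sent rp 0 → ok
  r2: data parity 1, sent rp 0 → mismatch
Recompute each column's even parity and compare to cp:
  c0: data parity 1, sent cp 0 → mismatch
  c1: data parity 0, sent cp 0 → ok
  c2: data parity 0, sent cp 0 → ok
  c3: data parity 0, sent cp 0 → ok
  c4: data parity 0, sent cp 0 → ok
Exactly one row (r2) and one column (c0) fail → the flipped bit is at their intersection.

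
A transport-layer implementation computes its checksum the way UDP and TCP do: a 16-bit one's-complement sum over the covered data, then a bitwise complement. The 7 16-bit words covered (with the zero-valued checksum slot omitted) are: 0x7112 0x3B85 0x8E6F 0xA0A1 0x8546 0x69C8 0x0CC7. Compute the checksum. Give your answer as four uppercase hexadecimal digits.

One's-complement addition (fold any carry out of bit 15 back into bit 0):
  0x7112 + 0x3B85 = 0x0AC97
  0xAC97 + 0x8E6F = 0x13B06 → wrap carry → 0x3B07
  0x3B07 + 0xA0A1 = 0x0DBA8
  0xDBA8 + 0x8546 = 0x160EE → wrap carry → 0x60EF
  0x60EF + 0x69C8 = 0x0CAB7
  0xCAB7 + 0x0CC7 = 0x0D77E
One's-complement sum = 0xD77E.
Checksum = ~0xD77E & 0xFFFF = 0x2881.

2881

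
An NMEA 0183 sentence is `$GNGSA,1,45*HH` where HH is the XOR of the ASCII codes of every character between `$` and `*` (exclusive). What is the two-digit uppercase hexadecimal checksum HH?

XOR the ASCII codes of the payload characters:
  'G' = 0x47 → acc = 0x47
  'N' = 0x4E → acc = 0x09
  'G' = 0x47 → acc = 0x4E
  'S' = 0x53 → acc = 0x1D
  'A' = 0x41 → acc = 0x5C
  ',' = 0x2C → acc = 0x70
  '1' = 0x31 → acc = 0x41
  ',' = 0x2C → acc = 0x6D
  '4' = 0x34 → acc = 0x59
  '5' = 0x35 → acc = 0x6C
Checksum = 0x6C.

6C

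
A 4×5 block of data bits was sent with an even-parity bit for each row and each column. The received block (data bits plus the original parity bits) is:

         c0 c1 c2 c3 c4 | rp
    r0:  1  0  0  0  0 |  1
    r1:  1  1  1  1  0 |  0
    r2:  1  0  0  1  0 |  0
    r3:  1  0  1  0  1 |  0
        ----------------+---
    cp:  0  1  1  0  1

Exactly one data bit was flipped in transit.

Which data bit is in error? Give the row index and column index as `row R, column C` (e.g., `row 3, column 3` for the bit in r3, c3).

row 3, column 2

Recompute each row's even parity and compare to rp:
  r0: data parity 1, sent rp 1 → ok
  r1: data parity 0, sent rp 0 → ok
  r2: data parity 0, sent rp 0 → ok
  r3: data parity 1, sent rp 0 → mismatch
Recompute each column's even parity and compare to cp:
  c0: data parity 0, sent cp 0 → ok
  c1: data parity 1, sent cp 1 → ok
  c2: data parity 0, sent cp 1 → mismatch
  c3: data parity 0, sent cp 0 → ok
  c4: data parity 1, sent cp 1 → ok
Exactly one row (r3) and one column (c2) fail → the flipped bit is at their intersection.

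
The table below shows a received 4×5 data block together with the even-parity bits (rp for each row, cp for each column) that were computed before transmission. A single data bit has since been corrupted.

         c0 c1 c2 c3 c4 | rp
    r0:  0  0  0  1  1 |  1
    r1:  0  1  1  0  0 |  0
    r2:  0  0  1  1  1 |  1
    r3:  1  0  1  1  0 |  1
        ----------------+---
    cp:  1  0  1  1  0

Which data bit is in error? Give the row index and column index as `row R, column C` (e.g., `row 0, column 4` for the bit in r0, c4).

row 0, column 1

Recompute each row's even parity and compare to rp:
  r0: data parity 0, sent rp 1 → mismatch
  r1: data parity 0, sent rp 0 → ok
  r2: data parity 1, sent rp 1 → ok
  r3: data parity 1, sent rp 1 → ok
Recompute each column's even parity and compare to cp:
  c0: data parity 1, sent cp 1 → ok
  c1: data parity 1, sent cp 0 → mismatch
  c2: data parity 1, sent cp 1 → ok
  c3: data parity 1, sent cp 1 → ok
  c4: data parity 0, sent cp 0 → ok
Exactly one row (r0) and one column (c1) fail → the flipped bit is at their intersection.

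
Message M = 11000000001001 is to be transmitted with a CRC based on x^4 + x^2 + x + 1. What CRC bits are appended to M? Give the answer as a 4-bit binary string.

1010

Append 4 zeros: 110000000010010000. Divide by 10111 (XOR where the leading bit is 1):
  pos 0: 11000 XOR 10111 = 01111
  pos 1: 11110 XOR 10111 = 01001
  pos 2: 10010 XOR 10111 = 00101
  pos 4: 10100 XOR 10111 = 00011
  pos 7: 11010 XOR 10111 = 01101
  pos 8: 11010 XOR 10111 = 01101
  pos 9: 11011 XOR 10111 = 01100
  pos 10: 11000 XOR 10111 = 01111
  pos 11: 11110 XOR 10111 = 01001
  pos 12: 10010 XOR 10111 = 00101
Remainder (last 4 bits) = 1010. This is the CRC / FCS.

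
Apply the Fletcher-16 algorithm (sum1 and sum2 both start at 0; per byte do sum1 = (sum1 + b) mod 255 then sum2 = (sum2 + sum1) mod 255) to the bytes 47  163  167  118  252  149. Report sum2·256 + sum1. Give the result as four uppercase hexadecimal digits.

Running sums (mod 255):
  after byte 0 (47): sum1=47, sum2=47
  after byte 1 (163): sum1=210, sum2=2
  after byte 2 (167): sum1=122, sum2=124
  after byte 3 (118): sum1=240, sum2=109
  after byte 4 (252): sum1=237, sum2=91
  after byte 5 (149): sum1=131, sum2=222
Checksum = sum2·256 + sum1 = 222·256 + 131 = 56963 = 0xDE83.

DE83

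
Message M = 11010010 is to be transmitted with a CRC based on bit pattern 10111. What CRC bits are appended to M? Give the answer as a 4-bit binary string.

Append 4 zeros: 110100100000. Divide by 10111 (XOR where the leading bit is 1):
  pos 0: 11010 XOR 10111 = 01101
  pos 1: 11010 XOR 10111 = 01101
  pos 2: 11011 XOR 10111 = 01100
  pos 3: 11000 XOR 10111 = 01111
  pos 4: 11110 XOR 10111 = 01001
  pos 5: 10010 XOR 10111 = 00101
  pos 7: 10100 XOR 10111 = 00011
Remainder (last 4 bits) = 0011. This is the CRC / FCS.

0011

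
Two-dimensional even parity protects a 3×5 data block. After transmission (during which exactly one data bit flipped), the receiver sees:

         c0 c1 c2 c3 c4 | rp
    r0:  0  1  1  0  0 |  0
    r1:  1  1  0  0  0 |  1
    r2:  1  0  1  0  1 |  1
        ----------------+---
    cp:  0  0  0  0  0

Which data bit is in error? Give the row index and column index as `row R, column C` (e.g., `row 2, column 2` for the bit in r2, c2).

row 1, column 4

Recompute each row's even parity and compare to rp:
  r0: data parity 0, sent rp 0 → ok
  r1: data parity 0, sent rp 1 → mismatch
  r2: data parity 1, sent rp 1 → ok
Recompute each column's even parity and compare to cp:
  c0: data parity 0, sent cp 0 → ok
  c1: data parity 0, sent cp 0 → ok
  c2: data parity 0, sent cp 0 → ok
  c3: data parity 0, sent cp 0 → ok
  c4: data parity 1, sent cp 0 → mismatch
Exactly one row (r1) and one column (c4) fail → the flipped bit is at their intersection.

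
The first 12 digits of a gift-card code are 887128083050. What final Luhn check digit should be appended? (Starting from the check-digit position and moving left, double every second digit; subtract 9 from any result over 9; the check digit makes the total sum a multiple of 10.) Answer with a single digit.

2

Partial digits right→left: 0 5 0 3 8 0 8 2 1 7 8 8
Double every second digit counting from the check-digit position (so the 1st, 3rd, 5th, ... of the partial from the right).
  doubled (with −9 where >9): 0 0 7 7 2 7 → sum 23
  kept as-is: 5 3 0 2 7 8 → sum 25
Total = 23 + 25 = 48.
Check digit = (10 − (48 mod 10)) mod 10 = 2.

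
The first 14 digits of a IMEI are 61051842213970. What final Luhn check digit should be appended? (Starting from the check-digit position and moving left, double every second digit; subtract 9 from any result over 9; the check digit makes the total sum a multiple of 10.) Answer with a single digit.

2

Partial digits right→left: 0 7 9 3 1 2 2 4 8 1 5 0 1 6
Double every second digit counting from the check-digit position (so the 1st, 3rd, 5th, ... of the partial from the right).
  doubled (with −9 where >9): 0 9 2 4 7 1 2 → sum 25
  kept as-is: 7 3 2 4 1 0 6 → sum 23
Total = 25 + 23 = 48.
Check digit = (10 − (48 mod 10)) mod 10 = 2.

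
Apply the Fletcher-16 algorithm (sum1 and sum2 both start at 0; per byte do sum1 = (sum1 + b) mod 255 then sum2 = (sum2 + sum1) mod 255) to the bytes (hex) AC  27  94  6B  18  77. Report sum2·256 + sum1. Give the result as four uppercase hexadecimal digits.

Running sums (mod 255):
  after byte 0 (AC): sum1=172, sum2=172
  after byte 1 (27): sum1=211, sum2=128
  after byte 2 (94): sum1=104, sum2=232
  after byte 3 (6B): sum1=211, sum2=188
  after byte 4 (18): sum1=235, sum2=168
  after byte 5 (77): sum1=99, sum2=12
Checksum = sum2·256 + sum1 = 12·256 + 99 = 3171 = 0x0C63.

0C63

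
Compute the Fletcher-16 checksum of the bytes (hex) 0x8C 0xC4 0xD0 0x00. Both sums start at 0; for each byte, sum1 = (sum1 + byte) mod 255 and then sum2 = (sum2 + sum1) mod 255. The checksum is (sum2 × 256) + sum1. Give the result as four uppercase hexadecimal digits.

2222

Running sums (mod 255):
  after byte 0 (0x8C): sum1=140, sum2=140
  after byte 1 (0xC4): sum1=81, sum2=221
  after byte 2 (0xD0): sum1=34, sum2=0
  after byte 3 (0x00): sum1=34, sum2=34
Checksum = sum2·256 + sum1 = 34·256 + 34 = 8738 = 0x2222.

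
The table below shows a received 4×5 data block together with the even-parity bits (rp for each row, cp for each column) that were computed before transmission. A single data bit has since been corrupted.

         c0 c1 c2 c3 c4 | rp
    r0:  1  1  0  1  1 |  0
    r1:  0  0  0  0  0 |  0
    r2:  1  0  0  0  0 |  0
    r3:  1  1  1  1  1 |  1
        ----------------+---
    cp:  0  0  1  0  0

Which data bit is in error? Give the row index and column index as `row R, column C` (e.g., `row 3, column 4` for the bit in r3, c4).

row 2, column 0

Recompute each row's even parity and compare to rp:
  r0: data parity 0, sent rp 0 → ok
  r1: data parity 0, sent rp 0 → ok
  r2: data parity 1, sent rp 0 → mismatch
  r3: data parity 1, sent rp 1 → ok
Recompute each column's even parity and compare to cp:
  c0: data parity 1, sent cp 0 → mismatch
  c1: data parity 0, sent cp 0 → ok
  c2: data parity 1, sent cp 1 → ok
  c3: data parity 0, sent cp 0 → ok
  c4: data parity 0, sent cp 0 → ok
Exactly one row (r2) and one column (c0) fail → the flipped bit is at their intersection.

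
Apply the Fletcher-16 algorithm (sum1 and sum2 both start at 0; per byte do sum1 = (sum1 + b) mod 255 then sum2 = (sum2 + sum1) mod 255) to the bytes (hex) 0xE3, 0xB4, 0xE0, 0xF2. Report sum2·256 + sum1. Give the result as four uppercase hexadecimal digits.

Running sums (mod 255):
  after byte 0 (0xE3): sum1=227, sum2=227
  after byte 1 (0xB4): sum1=152, sum2=124
  after byte 2 (0xE0): sum1=121, sum2=245
  after byte 3 (0xF2): sum1=108, sum2=98
Checksum = sum2·256 + sum1 = 98·256 + 108 = 25196 = 0x626C.

626C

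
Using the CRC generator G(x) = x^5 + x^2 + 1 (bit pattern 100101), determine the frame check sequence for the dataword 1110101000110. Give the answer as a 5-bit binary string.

Append 5 zeros: 111010100011000000. Divide by 100101 (XOR where the leading bit is 1):
  pos 0: 111010 XOR 100101 = 011111
  pos 1: 111111 XOR 100101 = 011010
  pos 2: 110100 XOR 100101 = 010001
  pos 3: 100010 XOR 100101 = 000111
  pos 6: 111011 XOR 100101 = 011110
  pos 7: 111100 XOR 100101 = 011001
  pos 8: 110010 XOR 100101 = 010111
  pos 9: 101110 XOR 100101 = 001011
  pos 11: 101100 XOR 100101 = 001001
Remainder (last 5 bits) = 10010. This is the CRC / FCS.

10010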